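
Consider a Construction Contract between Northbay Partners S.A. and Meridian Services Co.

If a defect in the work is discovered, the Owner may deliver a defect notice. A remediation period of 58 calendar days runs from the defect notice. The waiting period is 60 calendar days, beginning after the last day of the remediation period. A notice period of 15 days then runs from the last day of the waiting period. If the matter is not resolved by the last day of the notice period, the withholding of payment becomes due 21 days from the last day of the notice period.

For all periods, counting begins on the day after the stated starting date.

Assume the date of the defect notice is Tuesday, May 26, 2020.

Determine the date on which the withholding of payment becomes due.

Adding 58 calendar days to May 26, 2020 gives July 23, 2020, which is the last day of the remediation period.
Adding 60 calendar days to July 23, 2020 gives September 21, 2020, which is the last day of the waiting period.
The last day of the notice period: September 21, 2020 + 15 days = October 6, 2020.
The date on which the withholding of payment becomes due: 21 calendar days after October 6, 2020 is October 27, 2020.

October 27, 2020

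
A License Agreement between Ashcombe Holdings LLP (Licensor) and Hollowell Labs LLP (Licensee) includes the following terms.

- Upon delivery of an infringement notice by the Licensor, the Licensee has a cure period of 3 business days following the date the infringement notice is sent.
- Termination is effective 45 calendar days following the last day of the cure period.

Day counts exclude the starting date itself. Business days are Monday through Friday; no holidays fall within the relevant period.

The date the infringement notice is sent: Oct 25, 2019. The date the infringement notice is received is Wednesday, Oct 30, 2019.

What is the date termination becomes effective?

From Friday, Oct 25, 2019, 3 business days (Oct 28, Oct 29, Oct 30, skipping weekends) brings us to Wednesday, Oct 30, 2019, which is the last day of the cure period.
Adding 45 calendar days to Oct 30, 2019 gives Dec 14, 2019, which is the date termination becomes effective.

Dec 14, 2019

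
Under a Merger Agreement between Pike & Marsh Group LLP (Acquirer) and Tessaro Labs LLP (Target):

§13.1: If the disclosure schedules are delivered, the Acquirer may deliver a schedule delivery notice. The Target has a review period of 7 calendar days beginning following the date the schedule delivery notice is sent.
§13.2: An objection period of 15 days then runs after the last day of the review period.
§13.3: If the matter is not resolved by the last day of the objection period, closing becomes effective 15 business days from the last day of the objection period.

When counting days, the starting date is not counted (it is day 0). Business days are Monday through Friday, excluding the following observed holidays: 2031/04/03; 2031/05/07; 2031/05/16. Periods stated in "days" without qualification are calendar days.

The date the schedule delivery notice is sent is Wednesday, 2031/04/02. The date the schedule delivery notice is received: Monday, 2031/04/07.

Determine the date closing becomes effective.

Adding 7 calendar days to 2031/04/02 gives 2031/04/09, which is the last day of the review period.
The last day of the objection period: 2031/04/09 + 15 days = 2031/04/24.
The date closing becomes effective: 15 business days after Thursday, 2031/04/24, skipping weekends and the listed holidays on May 7, May 16 — Apr 25, Apr 28, Apr 29, Apr 30, …, May 14, May 15, May 19 — lands on Monday, 2031/05/19.

2031/05/19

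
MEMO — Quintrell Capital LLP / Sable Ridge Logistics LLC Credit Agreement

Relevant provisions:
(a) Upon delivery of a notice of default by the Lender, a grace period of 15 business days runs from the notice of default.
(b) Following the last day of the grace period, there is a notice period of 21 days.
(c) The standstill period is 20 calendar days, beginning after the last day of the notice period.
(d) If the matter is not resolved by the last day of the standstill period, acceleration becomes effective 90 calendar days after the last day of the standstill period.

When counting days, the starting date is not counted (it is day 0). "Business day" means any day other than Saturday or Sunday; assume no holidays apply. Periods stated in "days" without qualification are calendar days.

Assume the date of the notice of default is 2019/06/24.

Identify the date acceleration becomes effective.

From Monday, 2019/06/24, 15 business days (Jun 25, Jun 26, Jun 27, Jun 28, …, Jul 11, Jul 12, Jul 15, skipping weekends) brings us to Monday, 2019/07/15, which is the last day of the grace period.
The last day of the notice period: 2019/07/15 + 21 days = 2019/08/05.
The last day of the standstill period: 2019/08/05 + 20 days = 2019/08/25.
The date acceleration becomes effective: 90 calendar days after 2019/08/25 is 2019/11/23.

2019/11/23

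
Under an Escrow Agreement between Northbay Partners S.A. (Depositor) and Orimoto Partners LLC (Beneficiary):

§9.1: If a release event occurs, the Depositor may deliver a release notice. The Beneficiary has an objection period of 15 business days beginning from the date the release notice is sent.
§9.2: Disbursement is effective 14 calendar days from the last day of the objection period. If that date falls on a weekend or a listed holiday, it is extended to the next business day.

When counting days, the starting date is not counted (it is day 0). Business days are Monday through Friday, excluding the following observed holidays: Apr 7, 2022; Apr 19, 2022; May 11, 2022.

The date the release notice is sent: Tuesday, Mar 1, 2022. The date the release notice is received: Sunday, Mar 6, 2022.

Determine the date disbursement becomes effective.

Apr 5, 2022

The last day of the objection period: 15 business days after Tuesday, Mar 1, 2022, skipping weekends — Mar 2, Mar 3, Mar 4, Mar 7, …, Mar 18, Mar 21, Mar 22 — lands on Tuesday, Mar 22, 2022.
The date disbursement becomes effective: 14 calendar days after Mar 22, 2022 is Apr 5, 2022. Apr 5, 2022 is a Tuesday and is not a listed holiday, so no roll-forward applies.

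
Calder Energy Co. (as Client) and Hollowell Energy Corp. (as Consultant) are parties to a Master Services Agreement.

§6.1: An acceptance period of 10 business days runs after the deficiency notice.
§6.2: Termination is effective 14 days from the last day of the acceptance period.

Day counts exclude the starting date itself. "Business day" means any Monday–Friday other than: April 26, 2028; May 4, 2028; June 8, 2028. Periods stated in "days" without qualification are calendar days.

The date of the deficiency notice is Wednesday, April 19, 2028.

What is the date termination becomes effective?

The last day of the acceptance period: counting 10 business days from Wednesday, April 19, 2028 (Apr 20, Apr 21, Apr 24, Apr 25, Apr 27, Apr 28, May 1, May 2, May 3, May 5, skipping weekends and the listed holidays on Apr 26, May 4) reaches Friday, May 5, 2028.
Adding 14 calendar days to May 5, 2028 gives May 19, 2028, which is the date termination becomes effective.

May 19, 2028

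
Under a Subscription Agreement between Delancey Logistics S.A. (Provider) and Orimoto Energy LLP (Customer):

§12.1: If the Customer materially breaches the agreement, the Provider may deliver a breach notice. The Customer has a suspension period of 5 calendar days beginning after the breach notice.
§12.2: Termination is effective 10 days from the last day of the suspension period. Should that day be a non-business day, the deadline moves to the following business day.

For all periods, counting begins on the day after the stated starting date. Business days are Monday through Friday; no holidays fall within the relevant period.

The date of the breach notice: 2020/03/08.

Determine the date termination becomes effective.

The last day of the suspension period: 5 calendar days after 2020/03/08 is 2020/03/13.
The date termination becomes effective: 10 calendar days after 2020/03/13 is 2020/03/23. 2020/03/23 is a Monday, so no roll-forward applies.

2020/03/23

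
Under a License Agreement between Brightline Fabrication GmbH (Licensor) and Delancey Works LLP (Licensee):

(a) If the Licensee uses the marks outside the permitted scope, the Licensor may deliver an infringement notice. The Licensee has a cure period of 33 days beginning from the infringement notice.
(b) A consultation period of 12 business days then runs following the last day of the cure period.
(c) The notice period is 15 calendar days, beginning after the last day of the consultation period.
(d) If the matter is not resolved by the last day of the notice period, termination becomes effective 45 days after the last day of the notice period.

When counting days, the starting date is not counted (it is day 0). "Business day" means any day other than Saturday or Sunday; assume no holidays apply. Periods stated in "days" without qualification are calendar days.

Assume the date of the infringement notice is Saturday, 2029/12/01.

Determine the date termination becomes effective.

2030/03/22

The last day of the cure period: 33 calendar days after 2029/12/01 is 2030/01/03.
The last day of the consultation period: counting 12 business days from Thursday, 2030/01/03 (Jan 4, Jan 7, Jan 8, Jan 9, …, Jan 17, Jan 18, Jan 21, skipping weekends) reaches Monday, 2030/01/21.
The last day of the notice period: 2030/01/21 + 15 days = 2030/02/05.
Adding 45 calendar days to 2030/02/05 gives 2030/03/22, which is the date termination becomes effective.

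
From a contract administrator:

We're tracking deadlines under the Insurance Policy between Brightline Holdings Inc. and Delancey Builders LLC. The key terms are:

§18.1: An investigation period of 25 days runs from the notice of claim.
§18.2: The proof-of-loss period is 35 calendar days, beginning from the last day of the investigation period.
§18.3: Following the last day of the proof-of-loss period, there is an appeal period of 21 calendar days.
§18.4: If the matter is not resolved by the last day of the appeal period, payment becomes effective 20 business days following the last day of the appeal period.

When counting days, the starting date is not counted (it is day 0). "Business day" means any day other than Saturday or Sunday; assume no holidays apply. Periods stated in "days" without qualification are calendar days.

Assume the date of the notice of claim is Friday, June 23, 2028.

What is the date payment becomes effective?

Adding 25 calendar days to June 23, 2028 gives July 18, 2028, which is the last day of the investigation period.
Adding 35 calendar days to July 18, 2028 gives August 22, 2028, which is the last day of the proof-of-loss period.
Adding 21 calendar days to August 22, 2028 gives September 12, 2028, which is the last day of the appeal period.
From Tuesday, September 12, 2028, 20 business days (Sep 13, Sep 14, Sep 15, Sep 18, …, Oct 6, Oct 9, Oct 10, skipping weekends) brings us to Tuesday, October 10, 2028, which is the date payment becomes effective.

October 10, 2028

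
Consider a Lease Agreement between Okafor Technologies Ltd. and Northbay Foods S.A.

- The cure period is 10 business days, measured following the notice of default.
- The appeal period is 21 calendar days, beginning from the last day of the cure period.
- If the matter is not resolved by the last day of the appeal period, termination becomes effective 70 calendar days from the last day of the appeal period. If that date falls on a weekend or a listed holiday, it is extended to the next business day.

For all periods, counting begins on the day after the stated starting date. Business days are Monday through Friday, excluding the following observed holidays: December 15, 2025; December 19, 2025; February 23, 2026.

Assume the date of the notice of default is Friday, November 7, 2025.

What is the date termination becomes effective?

February 20, 2026

From Friday, November 7, 2025, 10 business days (Nov 10, Nov 11, Nov 12, Nov 13, Nov 14, Nov 17, Nov 18, Nov 19, Nov 20, Nov 21, skipping weekends) brings us to Friday, November 21, 2025, which is the last day of the cure period.
Adding 21 calendar days to November 21, 2025 gives December 12, 2025, which is the last day of the appeal period.
The date termination becomes effective: December 12, 2025 + 70 days = February 20, 2026. February 20, 2026 is a Friday and is not a listed holiday, so no roll-forward applies.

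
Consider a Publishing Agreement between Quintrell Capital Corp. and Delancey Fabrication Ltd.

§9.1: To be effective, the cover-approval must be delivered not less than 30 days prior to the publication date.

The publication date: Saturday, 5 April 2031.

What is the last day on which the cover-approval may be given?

Counting back 30 calendar days from 5 April 2031 gives 6 March 2031.

6 March 2031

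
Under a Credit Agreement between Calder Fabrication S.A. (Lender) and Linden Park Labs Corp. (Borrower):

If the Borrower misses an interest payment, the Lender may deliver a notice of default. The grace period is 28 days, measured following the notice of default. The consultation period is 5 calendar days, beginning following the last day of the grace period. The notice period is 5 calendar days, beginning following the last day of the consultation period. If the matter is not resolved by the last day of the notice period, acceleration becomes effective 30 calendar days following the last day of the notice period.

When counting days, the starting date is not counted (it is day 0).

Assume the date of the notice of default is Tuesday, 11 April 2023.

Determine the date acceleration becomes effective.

The last day of the grace period: 11 April 2023 + 28 days = 9 May 2023.
Adding 5 calendar days to 9 May 2023 gives 14 May 2023, which is the last day of the consultation period.
Adding 5 calendar days to 14 May 2023 gives 19 May 2023, which is the last day of the notice period.
Adding 30 calendar days to 19 May 2023 gives 18 June 2023, which is the date acceleration becomes effective.

18 June 2023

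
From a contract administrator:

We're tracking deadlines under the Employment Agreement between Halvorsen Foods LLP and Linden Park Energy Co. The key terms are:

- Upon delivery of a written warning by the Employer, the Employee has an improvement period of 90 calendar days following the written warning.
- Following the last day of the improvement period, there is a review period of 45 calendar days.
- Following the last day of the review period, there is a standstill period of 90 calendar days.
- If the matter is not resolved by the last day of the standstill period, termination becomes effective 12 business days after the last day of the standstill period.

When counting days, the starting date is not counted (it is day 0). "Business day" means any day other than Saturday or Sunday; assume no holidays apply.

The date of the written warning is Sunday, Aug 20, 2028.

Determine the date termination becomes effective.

The last day of the improvement period: Aug 20, 2028 + 90 days = Nov 18, 2028.
Adding 45 calendar days to Nov 18, 2028 gives Jan 2, 2029, which is the last day of the review period.
The last day of the standstill period: Jan 2, 2029 + 90 days = Apr 2, 2029.
From Monday, Apr 2, 2029, 12 business days (Apr 3, Apr 4, Apr 5, Apr 6, …, Apr 16, Apr 17, Apr 18, skipping weekends) brings us to Wednesday, Apr 18, 2029, which is the date termination becomes effective.

Apr 18, 2029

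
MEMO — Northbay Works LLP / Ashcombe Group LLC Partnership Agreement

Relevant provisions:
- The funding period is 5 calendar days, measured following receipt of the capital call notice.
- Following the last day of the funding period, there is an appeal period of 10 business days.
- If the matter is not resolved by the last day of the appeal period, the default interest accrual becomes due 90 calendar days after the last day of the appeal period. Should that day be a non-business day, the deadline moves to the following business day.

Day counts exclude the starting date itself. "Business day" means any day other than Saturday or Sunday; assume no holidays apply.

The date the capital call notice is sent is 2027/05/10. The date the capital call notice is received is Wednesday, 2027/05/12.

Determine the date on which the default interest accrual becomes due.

Adding 5 calendar days to 2027/05/12 gives 2027/05/17, which is the last day of the funding period.
The last day of the appeal period: counting 10 business days from Monday, 2027/05/17 (May 18, May 19, May 20, May 21, May 24, May 25, May 26, May 27, May 28, May 31, skipping weekends) reaches Monday, 2027/05/31.
The date on which the default interest accrual becomes due: 2027/05/31 + 90 days = 2027/08/29. That falls on a Sunday, so it rolls to the next business day, Monday, 2027/08/30.

2027/08/30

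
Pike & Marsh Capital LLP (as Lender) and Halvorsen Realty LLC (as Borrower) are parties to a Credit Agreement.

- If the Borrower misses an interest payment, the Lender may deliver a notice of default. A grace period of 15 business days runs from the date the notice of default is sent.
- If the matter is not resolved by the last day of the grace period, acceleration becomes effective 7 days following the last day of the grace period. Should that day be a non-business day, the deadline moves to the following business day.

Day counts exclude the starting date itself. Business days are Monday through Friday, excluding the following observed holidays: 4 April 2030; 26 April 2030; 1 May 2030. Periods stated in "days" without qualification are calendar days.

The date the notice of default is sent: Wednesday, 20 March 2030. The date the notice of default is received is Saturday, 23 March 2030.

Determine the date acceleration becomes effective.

The last day of the grace period: 15 business days after Wednesday, 20 March 2030, skipping weekends and the listed holiday on Apr 4 — Mar 21, Mar 22, Mar 25, Mar 26, …, Apr 9, Apr 10, Apr 11 — lands on Thursday, 11 April 2030.
The date acceleration becomes effective: 11 April 2030 + 7 days = 18 April 2030. 18 April 2030 is a Thursday and is not a listed holiday, so no roll-forward applies.

18 April 2030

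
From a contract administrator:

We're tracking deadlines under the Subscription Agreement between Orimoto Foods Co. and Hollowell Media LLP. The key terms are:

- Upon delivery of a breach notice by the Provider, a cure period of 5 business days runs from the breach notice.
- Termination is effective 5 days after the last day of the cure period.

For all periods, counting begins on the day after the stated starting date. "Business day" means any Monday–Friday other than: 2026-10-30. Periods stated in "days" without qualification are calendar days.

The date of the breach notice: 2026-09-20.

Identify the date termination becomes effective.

2026-09-30

The last day of the cure period: 5 business days after Sunday, 2026-09-20, skipping weekends — Sep 21, Sep 22, Sep 23, Sep 24, Sep 25 — lands on Friday, 2026-09-25.
The date termination becomes effective: 5 calendar days after 2026-09-25 is 2026-09-30.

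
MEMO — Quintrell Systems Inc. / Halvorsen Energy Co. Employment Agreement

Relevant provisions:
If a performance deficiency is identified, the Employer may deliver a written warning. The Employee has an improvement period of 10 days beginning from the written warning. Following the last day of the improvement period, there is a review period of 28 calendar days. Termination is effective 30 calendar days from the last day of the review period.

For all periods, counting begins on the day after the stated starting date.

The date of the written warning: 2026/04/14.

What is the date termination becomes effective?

The last day of the improvement period: 10 calendar days after 2026/04/14 is 2026/04/24.
The last day of the review period: 28 calendar days after 2026/04/24 is 2026/05/22.
The date termination becomes effective: 30 calendar days after 2026/05/22 is 2026/06/21.

2026/06/21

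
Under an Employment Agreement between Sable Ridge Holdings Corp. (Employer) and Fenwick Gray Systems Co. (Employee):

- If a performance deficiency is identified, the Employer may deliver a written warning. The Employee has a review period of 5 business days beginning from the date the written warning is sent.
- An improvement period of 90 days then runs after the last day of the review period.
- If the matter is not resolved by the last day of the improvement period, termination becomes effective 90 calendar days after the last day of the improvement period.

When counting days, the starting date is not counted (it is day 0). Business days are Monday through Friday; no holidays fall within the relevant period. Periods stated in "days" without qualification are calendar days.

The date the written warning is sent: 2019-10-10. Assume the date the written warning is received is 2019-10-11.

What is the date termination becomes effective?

2020-04-14

The last day of the review period: counting 5 business days from Thursday, 2019-10-10 (Oct 11, Oct 14, Oct 15, Oct 16, Oct 17, skipping weekends) reaches Thursday, 2019-10-17.
The last day of the improvement period: 90 calendar days after 2019-10-17 is 2020-01-15.
Adding 90 calendar days to 2020-01-15 gives 2020-04-14, which is the date termination becomes effective.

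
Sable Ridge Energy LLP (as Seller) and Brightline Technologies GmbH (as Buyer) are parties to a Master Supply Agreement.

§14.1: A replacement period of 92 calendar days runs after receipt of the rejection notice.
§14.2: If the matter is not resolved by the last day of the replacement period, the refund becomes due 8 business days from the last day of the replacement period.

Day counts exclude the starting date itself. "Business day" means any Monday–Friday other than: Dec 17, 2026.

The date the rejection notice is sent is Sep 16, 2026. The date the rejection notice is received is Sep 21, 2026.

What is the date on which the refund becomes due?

The last day of the replacement period: Sep 21, 2026 + 92 days = Dec 22, 2026.
From Tuesday, Dec 22, 2026, 8 business days (Dec 23, Dec 24, Dec 25, Dec 28, Dec 29, Dec 30, Dec 31, Jan 1, skipping weekends) brings us to Friday, Jan 1, 2027, which is the date on which the refund becomes due.

Jan 1, 2027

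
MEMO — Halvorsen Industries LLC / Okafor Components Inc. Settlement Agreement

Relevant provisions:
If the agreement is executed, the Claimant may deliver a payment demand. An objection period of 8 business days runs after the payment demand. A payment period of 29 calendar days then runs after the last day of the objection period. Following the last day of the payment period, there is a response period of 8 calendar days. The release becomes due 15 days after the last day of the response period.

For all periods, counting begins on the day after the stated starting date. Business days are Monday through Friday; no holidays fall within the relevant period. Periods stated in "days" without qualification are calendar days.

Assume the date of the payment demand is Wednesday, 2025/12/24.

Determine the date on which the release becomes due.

2026/02/26

The last day of the objection period: 8 business days after Wednesday, 2025/12/24, skipping weekends — Dec 25, Dec 26, Dec 29, Dec 30, Dec 31, Jan 1, Jan 2, Jan 5 — lands on Monday, 2026/01/05.
Adding 29 calendar days to 2026/01/05 gives 2026/02/03, which is the last day of the payment period.
Adding 8 calendar days to 2026/02/03 gives 2026/02/11, which is the last day of the response period.
The date on which the release becomes due: 15 calendar days after 2026/02/11 is 2026/02/26.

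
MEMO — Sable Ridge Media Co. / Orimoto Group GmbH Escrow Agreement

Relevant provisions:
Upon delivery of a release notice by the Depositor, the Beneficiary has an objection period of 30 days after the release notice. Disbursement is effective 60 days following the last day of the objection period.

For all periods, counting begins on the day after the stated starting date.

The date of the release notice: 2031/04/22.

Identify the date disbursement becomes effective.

Adding 30 calendar days to 2031/04/22 gives 2031/05/22, which is the last day of the objection period.
The date disbursement becomes effective: 2031/05/22 + 60 days = 2031/07/21.

2031/07/21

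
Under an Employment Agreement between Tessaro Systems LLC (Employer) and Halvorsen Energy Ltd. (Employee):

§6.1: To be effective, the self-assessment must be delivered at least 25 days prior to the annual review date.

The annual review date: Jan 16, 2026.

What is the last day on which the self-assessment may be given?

Dec 22, 2025

Counting back 25 calendar days from Jan 16, 2026 gives Dec 22, 2025.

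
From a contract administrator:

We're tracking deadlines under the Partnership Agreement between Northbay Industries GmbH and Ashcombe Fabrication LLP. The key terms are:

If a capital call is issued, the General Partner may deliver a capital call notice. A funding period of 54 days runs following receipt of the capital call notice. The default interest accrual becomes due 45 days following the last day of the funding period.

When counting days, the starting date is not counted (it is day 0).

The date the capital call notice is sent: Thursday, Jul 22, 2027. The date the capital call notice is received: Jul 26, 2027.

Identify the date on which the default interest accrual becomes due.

Adding 54 calendar days to Jul 26, 2027 gives Sep 18, 2027, which is the last day of the funding period.
Adding 45 calendar days to Sep 18, 2027 gives Nov 2, 2027, which is the date on which the default interest accrual becomes due.

Nov 2, 2027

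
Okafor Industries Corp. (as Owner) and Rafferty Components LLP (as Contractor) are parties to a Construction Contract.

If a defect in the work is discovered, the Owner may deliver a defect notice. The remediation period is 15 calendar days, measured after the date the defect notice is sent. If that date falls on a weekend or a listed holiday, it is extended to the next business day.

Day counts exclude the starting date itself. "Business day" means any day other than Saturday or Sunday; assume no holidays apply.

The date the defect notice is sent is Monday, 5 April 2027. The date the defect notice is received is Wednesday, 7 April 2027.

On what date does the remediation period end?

20 April 2027

Adding 15 calendar days to 5 April 2027 gives 20 April 2027, which is the last day of the remediation period. 20 April 2027 is a Tuesday, so no roll-forward applies.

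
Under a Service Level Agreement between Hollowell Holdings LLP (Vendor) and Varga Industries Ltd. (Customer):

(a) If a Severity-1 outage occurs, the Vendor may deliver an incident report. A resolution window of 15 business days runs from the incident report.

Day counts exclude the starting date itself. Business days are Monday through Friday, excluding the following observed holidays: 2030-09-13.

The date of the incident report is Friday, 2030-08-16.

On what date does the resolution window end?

2030-09-06

From Friday, 2030-08-16, 15 business days (Aug 19, Aug 20, Aug 21, Aug 22, …, Sep 4, Sep 5, Sep 6, skipping weekends) brings us to Friday, 2030-09-06, which is the last day of the resolution window.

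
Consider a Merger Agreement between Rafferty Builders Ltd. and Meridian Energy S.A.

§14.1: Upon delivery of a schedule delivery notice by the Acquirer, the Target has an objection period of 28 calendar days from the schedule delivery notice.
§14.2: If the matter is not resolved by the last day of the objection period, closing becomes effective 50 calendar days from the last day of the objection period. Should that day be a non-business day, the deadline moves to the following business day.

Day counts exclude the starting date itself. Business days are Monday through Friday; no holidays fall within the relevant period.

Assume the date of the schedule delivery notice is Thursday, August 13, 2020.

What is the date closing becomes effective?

October 30, 2020

Adding 28 calendar days to August 13, 2020 gives September 10, 2020, which is the last day of the objection period.
The date closing becomes effective: September 10, 2020 + 50 days = October 30, 2020. October 30, 2020 is a Friday, so no roll-forward applies.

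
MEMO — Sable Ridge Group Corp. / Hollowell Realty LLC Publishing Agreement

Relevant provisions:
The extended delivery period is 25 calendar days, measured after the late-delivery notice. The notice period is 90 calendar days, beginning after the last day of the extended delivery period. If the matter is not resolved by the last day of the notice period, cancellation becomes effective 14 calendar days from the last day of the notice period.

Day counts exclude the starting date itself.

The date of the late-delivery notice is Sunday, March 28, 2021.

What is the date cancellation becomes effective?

The last day of the extended delivery period: March 28, 2021 + 25 days = April 22, 2021.
Adding 90 calendar days to April 22, 2021 gives July 21, 2021, which is the last day of the notice period.
The date cancellation becomes effective: July 21, 2021 + 14 days = August 4, 2021.

August 4, 2021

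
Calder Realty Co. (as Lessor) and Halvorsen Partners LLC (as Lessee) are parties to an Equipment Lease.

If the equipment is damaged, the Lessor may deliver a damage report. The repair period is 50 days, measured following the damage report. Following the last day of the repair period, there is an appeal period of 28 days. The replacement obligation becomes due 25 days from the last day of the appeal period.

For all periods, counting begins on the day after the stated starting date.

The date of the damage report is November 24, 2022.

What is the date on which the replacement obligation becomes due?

The last day of the repair period: November 24, 2022 + 50 days = January 13, 2023.
The last day of the appeal period: 28 calendar days after January 13, 2023 is February 10, 2023.
The date on which the replacement obligation becomes due: February 10, 2023 + 25 days = March 7, 2023.

March 7, 2023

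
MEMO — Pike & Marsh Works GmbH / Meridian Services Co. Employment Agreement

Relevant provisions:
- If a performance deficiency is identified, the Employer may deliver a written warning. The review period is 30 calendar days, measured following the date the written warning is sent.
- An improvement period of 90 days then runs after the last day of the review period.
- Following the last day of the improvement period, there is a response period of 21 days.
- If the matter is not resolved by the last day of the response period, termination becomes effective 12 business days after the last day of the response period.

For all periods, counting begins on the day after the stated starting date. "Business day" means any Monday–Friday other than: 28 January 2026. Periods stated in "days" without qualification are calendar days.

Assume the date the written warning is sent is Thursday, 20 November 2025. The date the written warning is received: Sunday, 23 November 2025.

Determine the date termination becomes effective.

The last day of the review period: 20 November 2025 + 30 days = 20 December 2025.
Adding 90 calendar days to 20 December 2025 gives 20 March 2026, which is the last day of the improvement period.
The last day of the response period: 20 March 2026 + 21 days = 10 April 2026.
From Friday, 10 April 2026, 12 business days (Apr 13, Apr 14, Apr 15, Apr 16, …, Apr 24, Apr 27, Apr 28, skipping weekends) brings us to Tuesday, 28 April 2026, which is the date termination becomes effective.

28 April 2026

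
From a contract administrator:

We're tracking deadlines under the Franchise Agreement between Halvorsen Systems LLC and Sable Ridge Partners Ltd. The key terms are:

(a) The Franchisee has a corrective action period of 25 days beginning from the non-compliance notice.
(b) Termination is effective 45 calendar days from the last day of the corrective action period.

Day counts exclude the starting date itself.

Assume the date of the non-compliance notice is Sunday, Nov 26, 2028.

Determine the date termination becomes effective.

Feb 4, 2029

The last day of the corrective action period: 25 calendar days after Nov 26, 2028 is Dec 21, 2028.
The date termination becomes effective: 45 calendar days after Dec 21, 2028 is Feb 4, 2029.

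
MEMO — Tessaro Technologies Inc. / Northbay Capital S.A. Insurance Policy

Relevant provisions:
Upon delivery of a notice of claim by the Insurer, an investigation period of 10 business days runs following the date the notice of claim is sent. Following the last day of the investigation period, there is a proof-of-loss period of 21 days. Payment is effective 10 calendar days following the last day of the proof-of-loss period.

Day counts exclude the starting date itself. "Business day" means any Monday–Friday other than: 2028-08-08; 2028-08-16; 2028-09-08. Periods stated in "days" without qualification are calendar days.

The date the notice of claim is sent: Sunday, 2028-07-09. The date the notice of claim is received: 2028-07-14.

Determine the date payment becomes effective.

2028-08-21

The last day of the investigation period: 10 business days after Sunday, 2028-07-09, skipping weekends — Jul 10, Jul 11, Jul 12, Jul 13, Jul 14, Jul 17, Jul 18, Jul 19, Jul 20, Jul 21 — lands on Friday, 2028-07-21.
The last day of the proof-of-loss period: 2028-07-21 + 21 days = 2028-08-11.
Adding 10 calendar days to 2028-08-11 gives 2028-08-21, which is the date payment becomes effective.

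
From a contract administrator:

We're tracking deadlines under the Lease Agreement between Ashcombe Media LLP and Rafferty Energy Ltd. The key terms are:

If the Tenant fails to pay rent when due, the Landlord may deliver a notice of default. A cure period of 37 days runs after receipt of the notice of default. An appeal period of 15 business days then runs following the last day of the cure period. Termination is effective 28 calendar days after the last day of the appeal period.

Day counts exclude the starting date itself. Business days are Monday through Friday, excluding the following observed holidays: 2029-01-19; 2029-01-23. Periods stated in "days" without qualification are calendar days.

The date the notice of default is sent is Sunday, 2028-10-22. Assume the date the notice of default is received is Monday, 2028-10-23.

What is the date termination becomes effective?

The last day of the cure period: 37 calendar days after 2028-10-23 is 2028-11-29.
The last day of the appeal period: counting 15 business days from Wednesday, 2028-11-29 (Nov 30, Dec 1, Dec 4, Dec 5, …, Dec 18, Dec 19, Dec 20, skipping weekends) reaches Wednesday, 2028-12-20.
Adding 28 calendar days to 2028-12-20 gives 2029-01-17, which is the date termination becomes effective.

2029-01-17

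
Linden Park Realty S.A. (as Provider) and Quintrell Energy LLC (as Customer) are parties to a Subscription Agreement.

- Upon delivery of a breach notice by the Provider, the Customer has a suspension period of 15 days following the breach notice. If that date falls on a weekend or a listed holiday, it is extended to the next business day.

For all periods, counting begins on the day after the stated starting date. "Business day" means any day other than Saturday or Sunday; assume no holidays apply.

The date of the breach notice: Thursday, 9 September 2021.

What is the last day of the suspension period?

The last day of the suspension period: 15 calendar days after 9 September 2021 is 24 September 2021. 24 September 2021 is a Friday, so no roll-forward applies.

24 September 2021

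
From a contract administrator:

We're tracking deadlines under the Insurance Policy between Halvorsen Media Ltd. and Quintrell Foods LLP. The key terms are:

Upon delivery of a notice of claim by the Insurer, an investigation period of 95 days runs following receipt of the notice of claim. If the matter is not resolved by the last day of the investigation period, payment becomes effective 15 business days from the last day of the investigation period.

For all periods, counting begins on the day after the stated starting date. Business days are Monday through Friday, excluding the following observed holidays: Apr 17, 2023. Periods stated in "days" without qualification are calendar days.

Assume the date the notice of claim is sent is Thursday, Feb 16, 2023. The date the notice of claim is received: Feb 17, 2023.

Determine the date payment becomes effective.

Adding 95 calendar days to Feb 17, 2023 gives May 23, 2023, which is the last day of the investigation period.
From Tuesday, May 23, 2023, 15 business days (May 24, May 25, May 26, May 29, …, Jun 9, Jun 12, Jun 13, skipping weekends) brings us to Tuesday, Jun 13, 2023, which is the date payment becomes effective.

Jun 13, 2023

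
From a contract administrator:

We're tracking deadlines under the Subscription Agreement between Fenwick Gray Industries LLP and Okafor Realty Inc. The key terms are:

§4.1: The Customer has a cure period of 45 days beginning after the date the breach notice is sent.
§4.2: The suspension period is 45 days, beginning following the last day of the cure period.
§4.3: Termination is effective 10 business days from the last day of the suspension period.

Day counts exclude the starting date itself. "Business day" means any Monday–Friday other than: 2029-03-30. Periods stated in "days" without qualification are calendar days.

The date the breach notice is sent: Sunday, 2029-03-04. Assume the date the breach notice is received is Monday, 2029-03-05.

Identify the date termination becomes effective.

2029-06-15

The last day of the cure period: 2029-03-04 + 45 days = 2029-04-18.
The last day of the suspension period: 2029-04-18 + 45 days = 2029-06-02.
The date termination becomes effective: counting 10 business days from Saturday, 2029-06-02 (Jun 4, Jun 5, Jun 6, Jun 7, Jun 8, Jun 11, Jun 12, Jun 13, Jun 14, Jun 15, skipping weekends) reaches Friday, 2029-06-15.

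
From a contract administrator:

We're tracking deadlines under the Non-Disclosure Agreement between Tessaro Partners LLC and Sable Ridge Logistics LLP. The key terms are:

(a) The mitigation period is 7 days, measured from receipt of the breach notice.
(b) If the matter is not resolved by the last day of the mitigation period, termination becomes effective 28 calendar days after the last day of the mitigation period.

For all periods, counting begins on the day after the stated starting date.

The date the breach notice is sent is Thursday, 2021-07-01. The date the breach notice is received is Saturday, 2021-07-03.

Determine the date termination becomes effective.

The last day of the mitigation period: 7 calendar days after 2021-07-03 is 2021-07-10.
The date termination becomes effective: 2021-07-10 + 28 days = 2021-08-07.

2021-08-07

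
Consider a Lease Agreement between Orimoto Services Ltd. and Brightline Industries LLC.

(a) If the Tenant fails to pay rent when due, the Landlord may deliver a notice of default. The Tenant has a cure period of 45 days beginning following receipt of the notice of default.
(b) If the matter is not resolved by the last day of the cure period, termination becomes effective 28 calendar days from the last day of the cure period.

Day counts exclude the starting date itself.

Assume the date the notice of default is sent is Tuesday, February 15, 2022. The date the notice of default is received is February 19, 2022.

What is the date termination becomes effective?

The last day of the cure period: 45 calendar days after February 19, 2022 is April 5, 2022.
The date termination becomes effective: 28 calendar days after April 5, 2022 is May 3, 2022.

May 3, 2022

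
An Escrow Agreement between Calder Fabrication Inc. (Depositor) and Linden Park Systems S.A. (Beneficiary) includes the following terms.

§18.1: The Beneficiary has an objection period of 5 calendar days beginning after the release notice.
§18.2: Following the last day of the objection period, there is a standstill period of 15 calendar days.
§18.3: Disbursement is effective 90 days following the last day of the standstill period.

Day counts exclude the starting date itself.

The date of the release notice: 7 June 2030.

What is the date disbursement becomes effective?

25 September 2030

The last day of the objection period: 7 June 2030 + 5 days = 12 June 2030.
The last day of the standstill period: 12 June 2030 + 15 days = 27 June 2030.
The date disbursement becomes effective: 90 calendar days after 27 June 2030 is 25 September 2030.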